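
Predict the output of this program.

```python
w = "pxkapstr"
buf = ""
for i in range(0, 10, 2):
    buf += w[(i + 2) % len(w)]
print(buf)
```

kptpk

i=0: add w[2]='k' → 'k'
i=2: add w[4]='p' → 'kp'
i=4: add w[6]='t' → 'kpt'
i=6: add w[0]='p' → 'kptp'
i=8: add w[2]='k' → 'kptpk'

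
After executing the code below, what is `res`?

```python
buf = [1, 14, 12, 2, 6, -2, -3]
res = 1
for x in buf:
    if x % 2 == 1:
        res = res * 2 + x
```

x=1: odd, res = 1*2+1 = 3
x=14: not odd
x=12: not odd
x=2: not odd
x=6: not odd
x=-2: not odd
x=-3: odd, res = 3*2+(-3) = 3

3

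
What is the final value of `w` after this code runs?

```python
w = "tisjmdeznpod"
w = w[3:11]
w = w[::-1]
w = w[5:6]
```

slice [3:11] → 'jmdeznpo'
reverse → 'opnzedmj'
slice [5:6] → 'd'

'd'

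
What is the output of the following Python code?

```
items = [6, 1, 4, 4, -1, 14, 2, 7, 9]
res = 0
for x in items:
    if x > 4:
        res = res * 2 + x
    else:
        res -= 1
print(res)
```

x=6: >4, res = 0*2+6 = 6
x=1: not >4, res = 6-1 = 5
x=4: not >4, res = 5-1 = 4
x=4: not >4, res = 4-1 = 3
x=-1: not >4, res = 3-1 = 2
x=14: >4, res = 2*2+14 = 18
x=2: not >4, res = 18-1 = 17
x=7: >4, res = 17*2+7 = 41
x=9: >4, res = 41*2+9 = 91

91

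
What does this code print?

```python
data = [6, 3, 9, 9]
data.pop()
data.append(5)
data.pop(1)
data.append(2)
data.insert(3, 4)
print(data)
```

[6, 9, 5, 4, 2]

pop() removes 9 → [6, 3, 9]
append 5 → [6, 3, 9, 5]
pop(1) removes 3 → [6, 9, 5]
append 2 → [6, 9, 5, 2]
insert 4 at 3 → [6, 9, 5, 4, 2]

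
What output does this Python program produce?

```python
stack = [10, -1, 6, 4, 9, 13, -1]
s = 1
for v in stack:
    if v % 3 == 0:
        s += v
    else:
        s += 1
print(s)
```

21

v=10: not %3==0, s = 1+1 = 2
v=-1: not %3==0, s = 2+1 = 3
v=6: %3==0, s = 3+6 = 9
v=4: not %3==0, s = 9+1 = 10
v=9: %3==0, s = 10+9 = 19
v=13: not %3==0, s = 19+1 = 20
v=-1: not %3==0, s = 20+1 = 21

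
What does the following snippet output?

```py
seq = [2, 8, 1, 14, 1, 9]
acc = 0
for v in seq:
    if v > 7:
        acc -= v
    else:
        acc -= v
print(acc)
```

v=2: not >7, acc = 0-2 = -2
v=8: >7, acc = (-2)-8 = -10
v=1: not >7, acc = (-10)-1 = -11
v=14: >7, acc = (-11)-14 = -25
v=1: not >7, acc = (-25)-1 = -26
v=9: >7, acc = (-26)-9 = -35

-35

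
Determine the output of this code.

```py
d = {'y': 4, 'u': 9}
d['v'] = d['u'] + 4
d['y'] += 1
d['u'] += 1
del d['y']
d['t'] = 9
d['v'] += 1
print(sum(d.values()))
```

33

d['v'] = d['u']+4 = 13 → {'y': 4, 'u': 9, 'v': 13}
d['y'] = 4+1 = 5 → {'y': 5, 'u': 9, 'v': 13}
d['u'] = 9+1 = 10 → {'y': 5, 'u': 10, 'v': 13}
del 'y' → {'u': 10, 'v': 13}
d['t'] = 9 → {'u': 10, 'v': 13, 't': 9}
d['v'] = 13+1 = 14 → {'u': 10, 'v': 14, 't': 9}
sum of values = 33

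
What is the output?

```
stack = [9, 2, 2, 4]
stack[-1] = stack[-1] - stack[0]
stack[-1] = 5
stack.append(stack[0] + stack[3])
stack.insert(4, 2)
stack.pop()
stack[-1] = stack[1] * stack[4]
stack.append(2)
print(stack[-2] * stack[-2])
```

stack[-1] = stack[-1]-stack[0] = 4-9 = -5 → [9, 2, 2, -5]
stack[-1] = 5 → [9, 2, 2, 5]
append stack[0]+stack[3] = 9+5 = 14 → [9, 2, 2, 5, 14]
insert 2 at 4 → [9, 2, 2, 5, 2, 14]
pop() removes 14 → [9, 2, 2, 5, 2]
stack[-1] = stack[1]*stack[4] = 2*2 = 4 → [9, 2, 2, 5, 4]
append 2 → [9, 2, 2, 5, 4, 2]
stack[-2]*stack[-2] = 4*4 = 16

16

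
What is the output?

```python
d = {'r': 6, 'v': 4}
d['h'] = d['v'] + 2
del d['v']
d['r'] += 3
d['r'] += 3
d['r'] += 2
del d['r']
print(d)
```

d['h'] = d['v']+2 = 6 → {'r': 6, 'v': 4, 'h': 6}
del 'v' → {'r': 6, 'h': 6}
d['r'] = 6+3 = 9 → {'r': 9, 'h': 6}
d['r'] = 9+3 = 12 → {'r': 12, 'h': 6}
d['r'] = 12+2 = 14 → {'r': 14, 'h': 6}
del 'r' → {'h': 6}

{'h': 6}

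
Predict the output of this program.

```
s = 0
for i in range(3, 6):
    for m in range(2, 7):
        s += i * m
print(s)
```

240

i=3,m=2: s = 0+6 = 6
i=3,m=3: s = 6+9 = 15
i=3,m=4: s = 15+12 = 27
i=3,m=5: s = 27+15 = 42
i=3,m=6: s = 42+18 = 60
i=4,m=2: s = 60+8 = 68
i=4,m=3: s = 68+12 = 80
i=4,m=4: s = 80+16 = 96
i=4,m=5: s = 96+20 = 116
i=4,m=6: s = 116+24 = 140
i=5,m=2: s = 140+10 = 150
i=5,m=3: s = 150+15 = 165
i=5,m=4: s = 165+20 = 185
i=5,m=5: s = 185+25 = 210
i=5,m=6: s = 210+30 = 240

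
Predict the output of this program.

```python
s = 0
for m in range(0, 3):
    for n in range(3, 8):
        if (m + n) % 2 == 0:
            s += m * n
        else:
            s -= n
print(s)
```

-5

m=0,n=3: odd sum, s = 0-3 = -3
m=0,n=4: even sum, s = (-3)+0 = -3
m=0,n=5: odd sum, s = (-3)-5 = -8
m=0,n=6: even sum, s = (-8)+0 = -8
m=0,n=7: odd sum, s = (-8)-7 = -15
m=1,n=3: even sum, s = (-15)+3 = -12
m=1,n=4: odd sum, s = (-12)-4 = -16
m=1,n=5: even sum, s = (-16)+5 = -11
m=1,n=6: odd sum, s = (-11)-6 = -17
m=1,n=7: even sum, s = (-17)+7 = -10
m=2,n=3: odd sum, s = (-10)-3 = -13
m=2,n=4: even sum, s = (-13)+8 = -5
m=2,n=5: odd sum, s = (-5)-5 = -10
m=2,n=6: even sum, s = (-10)+12 = 2
m=2,n=7: odd sum, s = 2-7 = -5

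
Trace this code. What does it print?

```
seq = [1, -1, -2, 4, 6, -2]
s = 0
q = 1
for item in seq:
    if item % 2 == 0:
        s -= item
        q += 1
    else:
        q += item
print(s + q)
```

-1

item=1: not even; q=2
item=-1: not even; q=1
item=-2: even, s = 0-(-2) = 2; q=2
item=4: even, s = 2-4 = -2; q=3
item=6: even, s = (-2)-6 = -8; q=4
item=-2: even, s = (-8)-(-2) = -6; q=5
s+q = (-6)+5 = -1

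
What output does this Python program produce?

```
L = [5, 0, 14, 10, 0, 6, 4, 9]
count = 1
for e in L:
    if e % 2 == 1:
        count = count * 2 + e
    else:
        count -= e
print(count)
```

e=5: odd, count = 1*2+5 = 7
e=0: not odd, count = 7-0 = 7
e=14: not odd, count = 7-14 = -7
e=10: not odd, count = (-7)-10 = -17
e=0: not odd, count = (-17)-0 = -17
e=6: not odd, count = (-17)-6 = -23
e=4: not odd, count = (-23)-4 = -27
e=9: odd, count = (-27)*2+9 = -45

-45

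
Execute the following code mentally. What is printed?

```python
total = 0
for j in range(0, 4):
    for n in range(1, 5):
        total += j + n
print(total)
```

j=0,n=1: total = 0+1 = 1
j=0,n=2: total = 1+2 = 3
j=0,n=3: total = 3+3 = 6
j=0,n=4: total = 6+4 = 10
j=1,n=1: total = 10+2 = 12
j=1,n=2: total = 12+3 = 15
j=1,n=3: total = 15+4 = 19
j=1,n=4: total = 19+5 = 24
j=2,n=1: total = 24+3 = 27
j=2,n=2: total = 27+4 = 31
j=2,n=3: total = 31+5 = 36
j=2,n=4: total = 36+6 = 42
j=3,n=1: total = 42+4 = 46
j=3,n=2: total = 46+5 = 51
j=3,n=3: total = 51+6 = 57
j=3,n=4: total = 57+7 = 64

64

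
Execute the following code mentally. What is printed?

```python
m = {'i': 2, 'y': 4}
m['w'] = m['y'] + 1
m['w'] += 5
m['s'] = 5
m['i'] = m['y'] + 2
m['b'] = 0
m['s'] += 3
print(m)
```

{'i': 6, 'y': 4, 'w': 10, 's': 8, 'b': 0}

m['w'] = m['y']+1 = 5 → {'i': 2, 'y': 4, 'w': 5}
m['w'] = 5+5 = 10 → {'i': 2, 'y': 4, 'w': 10}
m['s'] = 5 → {'i': 2, 'y': 4, 'w': 10, 's': 5}
m['i'] = m['y']+2 = 6 → {'i': 6, 'y': 4, 'w': 10, 's': 5}
m['b'] = 0 → {'i': 6, 'y': 4, 'w': 10, 's': 5, 'b': 0}
m['s'] = 5+3 = 8 → {'i': 6, 'y': 4, 'w': 10, 's': 8, 'b': 0}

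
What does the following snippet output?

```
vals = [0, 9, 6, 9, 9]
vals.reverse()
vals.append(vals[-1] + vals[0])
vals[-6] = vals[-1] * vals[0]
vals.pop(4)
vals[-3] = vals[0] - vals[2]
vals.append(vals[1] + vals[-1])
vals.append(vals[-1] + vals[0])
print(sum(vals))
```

reverse → [9, 9, 6, 9, 0]
append vals[-1]+vals[0] = 0+9 = 9 → [9, 9, 6, 9, 0, 9]
vals[-6] = vals[-1]*vals[0] = 9*9 = 81 → [81, 9, 6, 9, 0, 9]
pop(4) removes 0 → [81, 9, 6, 9, 9]
vals[-3] = vals[0]-vals[2] = 81-6 = 75 → [81, 9, 75, 9, 9]
append vals[1]+vals[-1] = 9+9 = 18 → [81, 9, 75, 9, 9, 18]
append vals[-1]+vals[0] = 18+81 = 99 → [81, 9, 75, 9, 9, 18, 99]
sum = 300

300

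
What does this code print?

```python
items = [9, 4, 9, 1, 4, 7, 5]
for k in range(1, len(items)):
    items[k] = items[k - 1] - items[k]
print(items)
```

[9, 5, -4, -5, -9, -16, -21]

k=1: items[1] = 9-4 = 5 → [9, 5, 9, 1, 4, 7, 5]
k=2: items[2] = 5-9 = -4 → [9, 5, -4, 1, 4, 7, 5]
k=3: items[3] = (-4)-1 = -5 → [9, 5, -4, -5, 4, 7, 5]
k=4: items[4] = (-5)-4 = -9 → [9, 5, -4, -5, -9, 7, 5]
k=5: items[5] = (-9)-7 = -16 → [9, 5, -4, -5, -9, -16, 5]
k=6: items[6] = (-16)-5 = -21 → [9, 5, -4, -5, -9, -16, -21]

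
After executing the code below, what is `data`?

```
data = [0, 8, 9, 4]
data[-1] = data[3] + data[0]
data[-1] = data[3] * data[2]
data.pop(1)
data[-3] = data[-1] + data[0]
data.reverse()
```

data[-1] = data[3]+data[0] = 4+0 = 4 → [0, 8, 9, 4]
data[-1] = data[3]*data[2] = 4*9 = 36 → [0, 8, 9, 36]
pop(1) removes 8 → [0, 9, 36]
data[-3] = data[-1]+data[0] = 36+0 = 36 → [36, 9, 36]
reverse → [36, 9, 36]

[36, 9, 36]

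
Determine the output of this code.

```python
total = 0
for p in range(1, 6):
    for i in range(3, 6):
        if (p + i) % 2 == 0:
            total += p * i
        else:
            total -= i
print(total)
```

68

p=1,i=3: even sum, total = 0+3 = 3
p=1,i=4: odd sum, total = 3-4 = -1
p=1,i=5: even sum, total = (-1)+5 = 4
p=2,i=3: odd sum, total = 4-3 = 1
p=2,i=4: even sum, total = 1+8 = 9
p=2,i=5: odd sum, total = 9-5 = 4
p=3,i=3: even sum, total = 4+9 = 13
p=3,i=4: odd sum, total = 13-4 = 9
p=3,i=5: even sum, total = 9+15 = 24
p=4,i=3: odd sum, total = 24-3 = 21
p=4,i=4: even sum, total = 21+16 = 37
p=4,i=5: odd sum, total = 37-5 = 32
p=5,i=3: even sum, total = 32+15 = 47
p=5,i=4: odd sum, total = 47-4 = 43
p=5,i=5: even sum, total = 43+25 = 68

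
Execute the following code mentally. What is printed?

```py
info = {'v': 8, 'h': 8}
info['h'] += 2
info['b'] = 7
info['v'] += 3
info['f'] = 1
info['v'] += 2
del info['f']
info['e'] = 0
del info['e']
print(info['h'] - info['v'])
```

-3

info['h'] = 8+2 = 10 → {'v': 8, 'h': 10}
info['b'] = 7 → {'v': 8, 'h': 10, 'b': 7}
info['v'] = 8+3 = 11 → {'v': 11, 'h': 10, 'b': 7}
info['f'] = 1 → {'v': 11, 'h': 10, 'b': 7, 'f': 1}
info['v'] = 11+2 = 13 → {'v': 13, 'h': 10, 'b': 7, 'f': 1}
del 'f' → {'v': 13, 'h': 10, 'b': 7}
info['e'] = 0 → {'v': 13, 'h': 10, 'b': 7, 'e': 0}
del 'e' → {'v': 13, 'h': 10, 'b': 7}
info['h']-info['v'] = 10-13 = -3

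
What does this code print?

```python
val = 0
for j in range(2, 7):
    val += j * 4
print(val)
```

80

j=2: val = 0+2*4 = 8
j=3: val = 8+3*4 = 20
j=4: val = 20+4*4 = 36
j=5: val = 36+5*4 = 56
j=6: val = 56+6*4 = 80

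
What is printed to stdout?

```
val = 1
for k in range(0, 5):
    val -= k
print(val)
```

-9

k=0: val = 1-0 = 1
k=1: val = 1-1 = 0
k=2: val = 0-2 = -2
k=3: val = (-2)-3 = -5
k=4: val = (-5)-4 = -9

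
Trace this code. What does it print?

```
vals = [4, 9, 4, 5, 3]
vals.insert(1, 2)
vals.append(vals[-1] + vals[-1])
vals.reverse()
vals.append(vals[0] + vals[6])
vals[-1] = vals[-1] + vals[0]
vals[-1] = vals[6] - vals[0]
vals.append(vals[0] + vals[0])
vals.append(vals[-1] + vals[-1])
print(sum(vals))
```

insert 2 at 1 → [4, 2, 9, 4, 5, 3]
append vals[-1]+vals[-1] = 3+3 = 6 → [4, 2, 9, 4, 5, 3, 6]
reverse → [6, 3, 5, 4, 9, 2, 4]
append vals[0]+vals[6] = 6+4 = 10 → [6, 3, 5, 4, 9, 2, 4, 10]
vals[-1] = vals[-1]+vals[0] = 10+6 = 16 → [6, 3, 5, 4, 9, 2, 4, 16]
vals[-1] = vals[6]-vals[0] = 4-6 = -2 → [6, 3, 5, 4, 9, 2, 4, -2]
append vals[0]+vals[0] = 6+6 = 12 → [6, 3, 5, 4, 9, 2, 4, -2, 12]
append vals[-1]+vals[-1] = 12+12 = 24 → [6, 3, 5, 4, 9, 2, 4, -2, 12, 24]
sum = 67

67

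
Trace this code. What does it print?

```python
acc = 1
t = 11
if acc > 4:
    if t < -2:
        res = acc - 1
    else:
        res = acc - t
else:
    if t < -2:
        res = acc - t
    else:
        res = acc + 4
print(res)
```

5

acc=1, t=11
acc > 4 is False; t < -2 is False
→ res = acc + 4 = 5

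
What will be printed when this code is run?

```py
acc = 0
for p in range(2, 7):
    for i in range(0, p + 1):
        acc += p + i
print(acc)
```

p=2,i=0: acc = 0+2 = 2
p=2,i=1: acc = 2+3 = 5
p=2,i=2: acc = 5+4 = 9
p=3,i=0: acc = 9+3 = 12
p=3,i=1: acc = 12+4 = 16
p=3,i=2: acc = 16+5 = 21
p=3,i=3: acc = 21+6 = 27
p=4,i=0: acc = 27+4 = 31
p=4,i=1: acc = 31+5 = 36
p=4,i=2: acc = 36+6 = 42
p=4,i=3: acc = 42+7 = 49
p=4,i=4: acc = 49+8 = 57
p=5,i=0: acc = 57+5 = 62
p=5,i=1: acc = 62+6 = 68
p=5,i=2: acc = 68+7 = 75
p=5,i=3: acc = 75+8 = 83
p=5,i=4: acc = 83+9 = 92
p=5,i=5: acc = 92+10 = 102
p=6,i=0: acc = 102+6 = 108
p=6,i=1: acc = 108+7 = 115
p=6,i=2: acc = 115+8 = 123
p=6,i=3: acc = 123+9 = 132
p=6,i=4: acc = 132+10 = 142
p=6,i=5: acc = 142+11 = 153
p=6,i=6: acc = 153+12 = 165

165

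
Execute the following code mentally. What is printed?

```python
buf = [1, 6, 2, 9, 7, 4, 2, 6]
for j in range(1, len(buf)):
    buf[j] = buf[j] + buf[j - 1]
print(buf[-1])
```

37

j=1: buf[1] = 6+1 = 7 → [1, 7, 2, 9, 7, 4, 2, 6]
j=2: buf[2] = 2+7 = 9 → [1, 7, 9, 9, 7, 4, 2, 6]
j=3: buf[3] = 9+9 = 18 → [1, 7, 9, 18, 7, 4, 2, 6]
j=4: buf[4] = 7+18 = 25 → [1, 7, 9, 18, 25, 4, 2, 6]
j=5: buf[5] = 4+25 = 29 → [1, 7, 9, 18, 25, 29, 2, 6]
j=6: buf[6] = 2+29 = 31 → [1, 7, 9, 18, 25, 29, 31, 6]
j=7: buf[7] = 6+31 = 37 → [1, 7, 9, 18, 25, 29, 31, 37]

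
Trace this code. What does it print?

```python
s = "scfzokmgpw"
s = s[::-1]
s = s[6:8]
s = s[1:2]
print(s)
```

f

reverse → 'wpgmkozfcs'
slice [6:8] → 'zf'
slice [1:2] → 'f'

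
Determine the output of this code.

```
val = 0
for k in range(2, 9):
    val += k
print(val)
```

35

k=2: val = 0+2 = 2
k=3: val = 2+3 = 5
k=4: val = 5+4 = 9
k=5: val = 9+5 = 14
k=6: val = 14+6 = 20
k=7: val = 20+7 = 27
k=8: val = 27+8 = 35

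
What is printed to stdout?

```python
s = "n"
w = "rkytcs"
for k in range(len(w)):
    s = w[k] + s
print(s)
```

sctykrn

k=0: prepend 'r' → 'rn'
k=1: prepend 'k' → 'krn'
k=2: prepend 'y' → 'ykrn'
k=3: prepend 't' → 'tykrn'
k=4: prepend 'c' → 'ctykrn'
k=5: prepend 's' → 'sctykrn'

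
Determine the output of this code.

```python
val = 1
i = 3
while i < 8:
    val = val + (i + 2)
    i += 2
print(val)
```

i=3: val = 1+5 = 6
i=5: val = 6+7 = 13
i=7: val = 13+9 = 22

22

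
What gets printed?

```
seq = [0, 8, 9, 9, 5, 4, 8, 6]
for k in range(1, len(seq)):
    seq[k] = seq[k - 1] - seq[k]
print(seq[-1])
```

k=1: seq[1] = 0-8 = -8 → [0, -8, 9, 9, 5, 4, 8, 6]
k=2: seq[2] = (-8)-9 = -17 → [0, -8, -17, 9, 5, 4, 8, 6]
k=3: seq[3] = (-17)-9 = -26 → [0, -8, -17, -26, 5, 4, 8, 6]
k=4: seq[4] = (-26)-5 = -31 → [0, -8, -17, -26, -31, 4, 8, 6]
k=5: seq[5] = (-31)-4 = -35 → [0, -8, -17, -26, -31, -35, 8, 6]
k=6: seq[6] = (-35)-8 = -43 → [0, -8, -17, -26, -31, -35, -43, 6]
k=7: seq[7] = (-43)-6 = -49 → [0, -8, -17, -26, -31, -35, -43, -49]

-49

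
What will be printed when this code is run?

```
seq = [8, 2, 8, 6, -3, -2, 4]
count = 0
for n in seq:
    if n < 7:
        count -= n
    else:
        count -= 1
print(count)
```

n=8: not <7, count = 0-1 = -1
n=2: <7, count = (-1)-2 = -3
n=8: not <7, count = (-3)-1 = -4
n=6: <7, count = (-4)-6 = -10
n=-3: <7, count = (-10)-(-3) = -7
n=-2: <7, count = (-7)-(-2) = -5
n=4: <7, count = (-5)-4 = -9

-9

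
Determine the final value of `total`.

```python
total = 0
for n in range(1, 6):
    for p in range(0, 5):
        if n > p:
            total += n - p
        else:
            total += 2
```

55

n=1,p=0: 1>0, total = 0+1 = 1
n=1,p=1: not 1>1, total = 1+2 = 3
n=1,p=2: not 1>2, total = 3+2 = 5
n=1,p=3: not 1>3, total = 5+2 = 7
n=1,p=4: not 1>4, total = 7+2 = 9
n=2,p=0: 2>0, total = 9+2 = 11
n=2,p=1: 2>1, total = 11+1 = 12
n=2,p=2: not 2>2, total = 12+2 = 14
n=2,p=3: not 2>3, total = 14+2 = 16
n=2,p=4: not 2>4, total = 16+2 = 18
n=3,p=0: 3>0, total = 18+3 = 21
n=3,p=1: 3>1, total = 21+2 = 23
n=3,p=2: 3>2, total = 23+1 = 24
n=3,p=3: not 3>3, total = 24+2 = 26
n=3,p=4: not 3>4, total = 26+2 = 28
n=4,p=0: 4>0, total = 28+4 = 32
n=4,p=1: 4>1, total = 32+3 = 35
n=4,p=2: 4>2, total = 35+2 = 37
n=4,p=3: 4>3, total = 37+1 = 38
n=4,p=4: not 4>4, total = 38+2 = 40
n=5,p=0: 5>0, total = 40+5 = 45
n=5,p=1: 5>1, total = 45+4 = 49
n=5,p=2: 5>2, total = 49+3 = 52
n=5,p=3: 5>3, total = 52+2 = 54
n=5,p=4: 5>4, total = 54+1 = 55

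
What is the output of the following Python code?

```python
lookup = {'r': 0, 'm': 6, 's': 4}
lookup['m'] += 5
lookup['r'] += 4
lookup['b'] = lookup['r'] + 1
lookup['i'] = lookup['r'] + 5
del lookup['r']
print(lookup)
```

{'m': 11, 's': 4, 'b': 5, 'i': 9}

lookup['m'] = 6+5 = 11 → {'r': 0, 'm': 11, 's': 4}
lookup['r'] = 0+4 = 4 → {'r': 4, 'm': 11, 's': 4}
lookup['b'] = lookup['r']+1 = 5 → {'r': 4, 'm': 11, 's': 4, 'b': 5}
lookup['i'] = lookup['r']+5 = 9 → {'r': 4, 'm': 11, 's': 4, 'b': 5, 'i': 9}
del 'r' → {'m': 11, 's': 4, 'b': 5, 'i': 9}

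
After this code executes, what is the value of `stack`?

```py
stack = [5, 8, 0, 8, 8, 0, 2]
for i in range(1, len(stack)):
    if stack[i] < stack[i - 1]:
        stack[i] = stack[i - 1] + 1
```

i=1: 8>=5, unchanged → [5, 8, 0, 8, 8, 0, 2]
i=2: 0<8, stack[2] = 8+1 = 9 → [5, 8, 9, 8, 8, 0, 2]
i=3: 8<9, stack[3] = 9+1 = 10 → [5, 8, 9, 10, 8, 0, 2]
i=4: 8<10, stack[4] = 10+1 = 11 → [5, 8, 9, 10, 11, 0, 2]
i=5: 0<11, stack[5] = 11+1 = 12 → [5, 8, 9, 10, 11, 12, 2]
i=6: 2<12, stack[6] = 12+1 = 13 → [5, 8, 9, 10, 11, 12, 13]

[5, 8, 9, 10, 11, 12, 13]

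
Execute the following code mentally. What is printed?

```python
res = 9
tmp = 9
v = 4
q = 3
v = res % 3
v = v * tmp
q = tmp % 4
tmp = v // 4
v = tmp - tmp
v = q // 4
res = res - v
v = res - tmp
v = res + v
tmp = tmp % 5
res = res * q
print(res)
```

9

v = 9%3 = 0
v = 0*9 = 0
q = 9%4 = 1
tmp = 0//4 = 0
v = 0-0 = 0
v = 1//4 = 0
res = 9-0 = 9
v = 9-0 = 9
v = 9+9 = 18
tmp = 0%5 = 0
res = 9*1 = 9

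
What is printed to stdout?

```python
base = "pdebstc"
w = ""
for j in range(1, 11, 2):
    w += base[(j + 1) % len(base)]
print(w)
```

escdb

j=1: add base[2]='e' → 'e'
j=3: add base[4]='s' → 'es'
j=5: add base[6]='c' → 'esc'
j=7: add base[1]='d' → 'escd'
j=9: add base[3]='b' → 'escdb'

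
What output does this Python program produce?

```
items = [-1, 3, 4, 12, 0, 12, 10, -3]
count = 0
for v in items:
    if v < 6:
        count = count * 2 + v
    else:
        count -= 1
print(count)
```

13

v=-1: <6, count = 0*2+(-1) = -1
v=3: <6, count = (-1)*2+3 = 1
v=4: <6, count = 1*2+4 = 6
v=12: not <6, count = 6-1 = 5
v=0: <6, count = 5*2+0 = 10
v=12: not <6, count = 10-1 = 9
v=10: not <6, count = 9-1 = 8
v=-3: <6, count = 8*2+(-3) = 13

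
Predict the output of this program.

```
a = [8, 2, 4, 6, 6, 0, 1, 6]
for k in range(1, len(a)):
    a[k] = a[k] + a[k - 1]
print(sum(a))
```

k=1: a[1] = 2+8 = 10 → [8, 10, 4, 6, 6, 0, 1, 6]
k=2: a[2] = 4+10 = 14 → [8, 10, 14, 6, 6, 0, 1, 6]
k=3: a[3] = 6+14 = 20 → [8, 10, 14, 20, 6, 0, 1, 6]
k=4: a[4] = 6+20 = 26 → [8, 10, 14, 20, 26, 0, 1, 6]
k=5: a[5] = 0+26 = 26 → [8, 10, 14, 20, 26, 26, 1, 6]
k=6: a[6] = 1+26 = 27 → [8, 10, 14, 20, 26, 26, 27, 6]
k=7: a[7] = 6+27 = 33 → [8, 10, 14, 20, 26, 26, 27, 33]
sum = 164

164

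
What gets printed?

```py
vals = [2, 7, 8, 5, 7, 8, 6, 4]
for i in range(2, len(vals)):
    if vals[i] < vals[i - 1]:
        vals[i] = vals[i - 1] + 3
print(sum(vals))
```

i=2: 8>=7, unchanged → [2, 7, 8, 5, 7, 8, 6, 4]
i=3: 5<8, vals[3] = 8+3 = 11 → [2, 7, 8, 11, 7, 8, 6, 4]
i=4: 7<11, vals[4] = 11+3 = 14 → [2, 7, 8, 11, 14, 8, 6, 4]
i=5: 8<14, vals[5] = 14+3 = 17 → [2, 7, 8, 11, 14, 17, 6, 4]
i=6: 6<17, vals[6] = 17+3 = 20 → [2, 7, 8, 11, 14, 17, 20, 4]
i=7: 4<20, vals[7] = 20+3 = 23 → [2, 7, 8, 11, 14, 17, 20, 23]
sum = 102

102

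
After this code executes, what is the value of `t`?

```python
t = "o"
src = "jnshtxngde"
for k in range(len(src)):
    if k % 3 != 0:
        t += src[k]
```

k=0: skip
k=1: add 'n' → 'on'
k=2: add 's' → 'ons'
k=3: skip
k=4: add 't' → 'onst'
k=5: add 'x' → 'onstx'
k=6: skip
k=7: add 'g' → 'onstxg'
k=8: add 'd' → 'onstxgd'
k=9: skip

'onstxgd'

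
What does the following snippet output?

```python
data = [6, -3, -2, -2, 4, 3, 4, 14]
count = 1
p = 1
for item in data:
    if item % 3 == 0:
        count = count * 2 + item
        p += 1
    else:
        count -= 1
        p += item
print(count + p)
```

item=6: %3==0, count = 1*2+6 = 8; p=2
item=-3: %3==0, count = 8*2+(-3) = 13; p=3
item=-2: not %3==0, count = 13-1 = 12; p=1
item=-2: not %3==0, count = 12-1 = 11; p=-1
item=4: not %3==0, count = 11-1 = 10; p=3
item=3: %3==0, count = 10*2+3 = 23; p=4
item=4: not %3==0, count = 23-1 = 22; p=8
item=14: not %3==0, count = 22-1 = 21; p=22
count+p = 21+22 = 43

43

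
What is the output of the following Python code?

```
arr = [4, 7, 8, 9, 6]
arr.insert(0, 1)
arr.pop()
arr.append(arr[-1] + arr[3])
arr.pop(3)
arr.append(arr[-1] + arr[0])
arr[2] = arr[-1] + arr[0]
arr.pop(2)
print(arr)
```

[1, 4, 9, 17, 18]

insert 1 at 0 → [1, 4, 7, 8, 9, 6]
pop() removes 6 → [1, 4, 7, 8, 9]
append arr[-1]+arr[3] = 9+8 = 17 → [1, 4, 7, 8, 9, 17]
pop(3) removes 8 → [1, 4, 7, 9, 17]
append arr[-1]+arr[0] = 17+1 = 18 → [1, 4, 7, 9, 17, 18]
arr[2] = arr[-1]+arr[0] = 18+1 = 19 → [1, 4, 19, 9, 17, 18]
pop(2) removes 19 → [1, 4, 9, 17, 18]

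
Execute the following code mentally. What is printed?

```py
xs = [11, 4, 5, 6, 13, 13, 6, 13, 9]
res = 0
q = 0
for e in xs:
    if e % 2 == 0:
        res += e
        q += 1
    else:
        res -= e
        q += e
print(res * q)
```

e=11: not even, res = 0-11 = -11; q=11
e=4: even, res = (-11)+4 = -7; q=12
e=5: not even, res = (-7)-5 = -12; q=17
e=6: even, res = (-12)+6 = -6; q=18
e=13: not even, res = (-6)-13 = -19; q=31
e=13: not even, res = (-19)-13 = -32; q=44
e=6: even, res = (-32)+6 = -26; q=45
e=13: not even, res = (-26)-13 = -39; q=58
e=9: not even, res = (-39)-9 = -48; q=67
res*q = (-48)*67 = -3216

-3216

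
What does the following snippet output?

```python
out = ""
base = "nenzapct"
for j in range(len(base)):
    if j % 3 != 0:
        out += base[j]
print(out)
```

j=0: skip
j=1: add 'e' → 'e'
j=2: add 'n' → 'en'
j=3: skip
j=4: add 'a' → 'ena'
j=5: add 'p' → 'enap'
j=6: skip
j=7: add 't' → 'enapt'

enapt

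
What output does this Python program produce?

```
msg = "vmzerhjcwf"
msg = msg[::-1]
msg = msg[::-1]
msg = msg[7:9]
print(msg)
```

reverse → 'fwcjhrezmv'
reverse → 'vmzerhjcwf'
slice [7:9] → 'cw'

cw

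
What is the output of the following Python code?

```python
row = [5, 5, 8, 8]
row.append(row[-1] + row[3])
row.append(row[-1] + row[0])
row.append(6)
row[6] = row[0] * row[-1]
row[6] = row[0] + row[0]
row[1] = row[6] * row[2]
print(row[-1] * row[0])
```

append row[-1]+row[3] = 8+8 = 16 → [5, 5, 8, 8, 16]
append row[-1]+row[0] = 16+5 = 21 → [5, 5, 8, 8, 16, 21]
append 6 → [5, 5, 8, 8, 16, 21, 6]
row[6] = row[0]*row[-1] = 5*6 = 30 → [5, 5, 8, 8, 16, 21, 30]
row[6] = row[0]+row[0] = 5+5 = 10 → [5, 5, 8, 8, 16, 21, 10]
row[1] = row[6]*row[2] = 10*8 = 80 → [5, 80, 8, 8, 16, 21, 10]
row[-1]*row[0] = 10*5 = 50

50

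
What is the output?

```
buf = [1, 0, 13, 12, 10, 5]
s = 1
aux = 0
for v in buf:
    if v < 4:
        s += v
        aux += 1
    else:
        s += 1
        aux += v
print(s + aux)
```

v=1: <4, s = 1+1 = 2; aux=1
v=0: <4, s = 2+0 = 2; aux=2
v=13: not <4, s = 2+1 = 3; aux=15
v=12: not <4, s = 3+1 = 4; aux=27
v=10: not <4, s = 4+1 = 5; aux=37
v=5: not <4, s = 5+1 = 6; aux=42
s+aux = 6+42 = 48

48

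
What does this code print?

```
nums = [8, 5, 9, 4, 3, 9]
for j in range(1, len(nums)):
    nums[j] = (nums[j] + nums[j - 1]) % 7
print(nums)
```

[8, 6, 1, 5, 1, 3]

j=1: nums[1] = (5+8)%7 = 6 → [8, 6, 9, 4, 3, 9]
j=2: nums[2] = (9+6)%7 = 1 → [8, 6, 1, 4, 3, 9]
j=3: nums[3] = (4+1)%7 = 5 → [8, 6, 1, 5, 3, 9]
j=4: nums[4] = (3+5)%7 = 1 → [8, 6, 1, 5, 1, 9]
j=5: nums[5] = (9+1)%7 = 3 → [8, 6, 1, 5, 1, 3]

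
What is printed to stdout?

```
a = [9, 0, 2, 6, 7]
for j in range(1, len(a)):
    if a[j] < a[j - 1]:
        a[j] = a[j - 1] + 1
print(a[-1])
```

j=1: 0<9, a[1] = 9+1 = 10 → [9, 10, 2, 6, 7]
j=2: 2<10, a[2] = 10+1 = 11 → [9, 10, 11, 6, 7]
j=3: 6<11, a[3] = 11+1 = 12 → [9, 10, 11, 12, 7]
j=4: 7<12, a[4] = 12+1 = 13 → [9, 10, 11, 12, 13]

13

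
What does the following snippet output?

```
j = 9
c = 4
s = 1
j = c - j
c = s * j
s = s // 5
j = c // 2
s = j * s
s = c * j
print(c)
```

j = 4-9 = -5
c = 1*(-5) = -5
s = 1//5 = 0
j = (-5)//2 = -3
s = (-3)*0 = 0
s = (-5)*(-3) = 15

-5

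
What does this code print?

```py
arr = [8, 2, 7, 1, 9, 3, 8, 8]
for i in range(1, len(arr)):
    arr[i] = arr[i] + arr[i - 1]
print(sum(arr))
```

194

i=1: arr[1] = 2+8 = 10 → [8, 10, 7, 1, 9, 3, 8, 8]
i=2: arr[2] = 7+10 = 17 → [8, 10, 17, 1, 9, 3, 8, 8]
i=3: arr[3] = 1+17 = 18 → [8, 10, 17, 18, 9, 3, 8, 8]
i=4: arr[4] = 9+18 = 27 → [8, 10, 17, 18, 27, 3, 8, 8]
i=5: arr[5] = 3+27 = 30 → [8, 10, 17, 18, 27, 30, 8, 8]
i=6: arr[6] = 8+30 = 38 → [8, 10, 17, 18, 27, 30, 38, 8]
i=7: arr[7] = 8+38 = 46 → [8, 10, 17, 18, 27, 30, 38, 46]
sum = 194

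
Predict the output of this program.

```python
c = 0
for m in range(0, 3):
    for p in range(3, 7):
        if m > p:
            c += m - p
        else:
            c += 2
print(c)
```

24

m=0,p=3: not 0>3, c = 0+2 = 2
m=0,p=4: not 0>4, c = 2+2 = 4
m=0,p=5: not 0>5, c = 4+2 = 6
m=0,p=6: not 0>6, c = 6+2 = 8
m=1,p=3: not 1>3, c = 8+2 = 10
m=1,p=4: not 1>4, c = 10+2 = 12
m=1,p=5: not 1>5, c = 12+2 = 14
m=1,p=6: not 1>6, c = 14+2 = 16
m=2,p=3: not 2>3, c = 16+2 = 18
m=2,p=4: not 2>4, c = 18+2 = 20
m=2,p=5: not 2>5, c = 20+2 = 22
m=2,p=6: not 2>6, c = 22+2 = 24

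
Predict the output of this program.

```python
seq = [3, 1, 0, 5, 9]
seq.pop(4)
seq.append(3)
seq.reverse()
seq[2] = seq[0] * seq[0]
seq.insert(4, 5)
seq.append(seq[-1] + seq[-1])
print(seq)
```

pop(4) removes 9 → [3, 1, 0, 5]
append 3 → [3, 1, 0, 5, 3]
reverse → [3, 5, 0, 1, 3]
seq[2] = seq[0]*seq[0] = 3*3 = 9 → [3, 5, 9, 1, 3]
insert 5 at 4 → [3, 5, 9, 1, 5, 3]
append seq[-1]+seq[-1] = 3+3 = 6 → [3, 5, 9, 1, 5, 3, 6]

[3, 5, 9, 1, 5, 3, 6]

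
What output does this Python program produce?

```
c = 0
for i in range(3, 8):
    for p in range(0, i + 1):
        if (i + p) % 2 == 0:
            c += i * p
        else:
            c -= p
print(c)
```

232

i=3,p=0: odd sum, c = 0-0 = 0
i=3,p=1: even sum, c = 0+3 = 3
i=3,p=2: odd sum, c = 3-2 = 1
i=3,p=3: even sum, c = 1+9 = 10
i=4,p=0: even sum, c = 10+0 = 10
i=4,p=1: odd sum, c = 10-1 = 9
i=4,p=2: even sum, c = 9+8 = 17
i=4,p=3: odd sum, c = 17-3 = 14
i=4,p=4: even sum, c = 14+16 = 30
i=5,p=0: odd sum, c = 30-0 = 30
i=5,p=1: even sum, c = 30+5 = 35
i=5,p=2: odd sum, c = 35-2 = 33
i=5,p=3: even sum, c = 33+15 = 48
i=5,p=4: odd sum, c = 48-4 = 44
i=5,p=5: even sum, c = 44+25 = 69
i=6,p=0: even sum, c = 69+0 = 69
i=6,p=1: odd sum, c = 69-1 = 68
i=6,p=2: even sum, c = 68+12 = 80
i=6,p=3: odd sum, c = 80-3 = 77
i=6,p=4: even sum, c = 77+24 = 101
i=6,p=5: odd sum, c = 101-5 = 96
i=6,p=6: even sum, c = 96+36 = 132
i=7,p=0: odd sum, c = 132-0 = 132
i=7,p=1: even sum, c = 132+7 = 139
i=7,p=2: odd sum, c = 139-2 = 137
i=7,p=3: even sum, c = 137+21 = 158
i=7,p=4: odd sum, c = 158-4 = 154
i=7,p=5: even sum, c = 154+35 = 189
i=7,p=6: odd sum, c = 189-6 = 183
i=7,p=7: even sum, c = 183+49 = 232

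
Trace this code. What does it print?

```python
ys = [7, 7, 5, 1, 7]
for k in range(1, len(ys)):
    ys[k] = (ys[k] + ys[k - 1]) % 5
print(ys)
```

[7, 4, 4, 0, 2]

k=1: ys[1] = (7+7)%5 = 4 → [7, 4, 5, 1, 7]
k=2: ys[2] = (5+4)%5 = 4 → [7, 4, 4, 1, 7]
k=3: ys[3] = (1+4)%5 = 0 → [7, 4, 4, 0, 7]
k=4: ys[4] = (7+0)%5 = 2 → [7, 4, 4, 0, 2]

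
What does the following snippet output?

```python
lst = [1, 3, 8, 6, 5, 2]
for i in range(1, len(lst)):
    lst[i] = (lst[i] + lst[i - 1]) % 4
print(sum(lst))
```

7

i=1: lst[1] = (3+1)%4 = 0 → [1, 0, 8, 6, 5, 2]
i=2: lst[2] = (8+0)%4 = 0 → [1, 0, 0, 6, 5, 2]
i=3: lst[3] = (6+0)%4 = 2 → [1, 0, 0, 2, 5, 2]
i=4: lst[4] = (5+2)%4 = 3 → [1, 0, 0, 2, 3, 2]
i=5: lst[5] = (2+3)%4 = 1 → [1, 0, 0, 2, 3, 1]
sum = 7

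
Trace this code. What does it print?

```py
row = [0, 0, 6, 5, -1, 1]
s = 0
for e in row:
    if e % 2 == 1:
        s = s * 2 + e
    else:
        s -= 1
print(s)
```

-5

e=0: not odd, s = 0-1 = -1
e=0: not odd, s = (-1)-1 = -2
e=6: not odd, s = (-2)-1 = -3
e=5: odd, s = (-3)*2+5 = -1
e=-1: odd, s = (-1)*2+(-1) = -3
e=1: odd, s = (-3)*2+1 = -5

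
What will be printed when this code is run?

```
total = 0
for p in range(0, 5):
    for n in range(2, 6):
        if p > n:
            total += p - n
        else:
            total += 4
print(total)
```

p=0,n=2: not 0>2, total = 0+4 = 4
p=0,n=3: not 0>3, total = 4+4 = 8
p=0,n=4: not 0>4, total = 8+4 = 12
p=0,n=5: not 0>5, total = 12+4 = 16
p=1,n=2: not 1>2, total = 16+4 = 20
p=1,n=3: not 1>3, total = 20+4 = 24
p=1,n=4: not 1>4, total = 24+4 = 28
p=1,n=5: not 1>5, total = 28+4 = 32
p=2,n=2: not 2>2, total = 32+4 = 36
p=2,n=3: not 2>3, total = 36+4 = 40
p=2,n=4: not 2>4, total = 40+4 = 44
p=2,n=5: not 2>5, total = 44+4 = 48
p=3,n=2: 3>2, total = 48+1 = 49
p=3,n=3: not 3>3, total = 49+4 = 53
p=3,n=4: not 3>4, total = 53+4 = 57
p=3,n=5: not 3>5, total = 57+4 = 61
p=4,n=2: 4>2, total = 61+2 = 63
p=4,n=3: 4>3, total = 63+1 = 64
p=4,n=4: not 4>4, total = 64+4 = 68
p=4,n=5: not 4>5, total = 68+4 = 72

72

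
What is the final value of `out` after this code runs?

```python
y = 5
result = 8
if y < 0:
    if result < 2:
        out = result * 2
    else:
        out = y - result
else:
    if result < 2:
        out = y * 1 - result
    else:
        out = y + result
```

y=5, result=8
y < 0 is False; result < 2 is False
→ out = y + result = 13

13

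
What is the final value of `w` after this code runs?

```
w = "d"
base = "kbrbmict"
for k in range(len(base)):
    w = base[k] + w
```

'tcimbrbkd'

k=0: prepend 'k' → 'kd'
k=1: prepend 'b' → 'bkd'
k=2: prepend 'r' → 'rbkd'
k=3: prepend 'b' → 'brbkd'
k=4: prepend 'm' → 'mbrbkd'
k=5: prepend 'i' → 'imbrbkd'
k=6: prepend 'c' → 'cimbrbkd'
k=7: prepend 't' → 'tcimbrbkd'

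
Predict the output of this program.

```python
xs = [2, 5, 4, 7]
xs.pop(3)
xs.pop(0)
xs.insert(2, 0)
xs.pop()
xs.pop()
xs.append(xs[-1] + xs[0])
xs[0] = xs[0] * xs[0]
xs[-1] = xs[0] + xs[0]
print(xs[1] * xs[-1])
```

2500

pop(3) removes 7 → [2, 5, 4]
pop(0) removes 2 → [5, 4]
insert 0 at 2 → [5, 4, 0]
pop() removes 0 → [5, 4]
pop() removes 4 → [5]
append xs[-1]+xs[0] = 5+5 = 10 → [5, 10]
xs[0] = xs[0]*xs[0] = 5*5 = 25 → [25, 10]
xs[-1] = xs[0]+xs[0] = 25+25 = 50 → [25, 50]
xs[1]*xs[-1] = 50*50 = 2500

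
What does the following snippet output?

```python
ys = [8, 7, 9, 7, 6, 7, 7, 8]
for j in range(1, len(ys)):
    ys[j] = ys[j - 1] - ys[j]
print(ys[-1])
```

-43

j=1: ys[1] = 8-7 = 1 → [8, 1, 9, 7, 6, 7, 7, 8]
j=2: ys[2] = 1-9 = -8 → [8, 1, -8, 7, 6, 7, 7, 8]
j=3: ys[3] = (-8)-7 = -15 → [8, 1, -8, -15, 6, 7, 7, 8]
j=4: ys[4] = (-15)-6 = -21 → [8, 1, -8, -15, -21, 7, 7, 8]
j=5: ys[5] = (-21)-7 = -28 → [8, 1, -8, -15, -21, -28, 7, 8]
j=6: ys[6] = (-28)-7 = -35 → [8, 1, -8, -15, -21, -28, -35, 8]
j=7: ys[7] = (-35)-8 = -43 → [8, 1, -8, -15, -21, -28, -35, -43]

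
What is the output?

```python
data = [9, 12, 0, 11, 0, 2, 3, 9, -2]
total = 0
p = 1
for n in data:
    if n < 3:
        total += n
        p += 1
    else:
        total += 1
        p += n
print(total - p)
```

n=9: not <3, total = 0+1 = 1; p=10
n=12: not <3, total = 1+1 = 2; p=22
n=0: <3, total = 2+0 = 2; p=23
n=11: not <3, total = 2+1 = 3; p=34
n=0: <3, total = 3+0 = 3; p=35
n=2: <3, total = 3+2 = 5; p=36
n=3: not <3, total = 5+1 = 6; p=39
n=9: not <3, total = 6+1 = 7; p=48
n=-2: <3, total = 7+(-2) = 5; p=49
total-p = 5-49 = -44

-44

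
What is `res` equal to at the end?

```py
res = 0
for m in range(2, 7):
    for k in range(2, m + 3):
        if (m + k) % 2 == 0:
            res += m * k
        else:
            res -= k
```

235

m=2,k=2: even sum, res = 0+4 = 4
m=2,k=3: odd sum, res = 4-3 = 1
m=2,k=4: even sum, res = 1+8 = 9
m=3,k=2: odd sum, res = 9-2 = 7
m=3,k=3: even sum, res = 7+9 = 16
m=3,k=4: odd sum, res = 16-4 = 12
m=3,k=5: even sum, res = 12+15 = 27
m=4,k=2: even sum, res = 27+8 = 35
m=4,k=3: odd sum, res = 35-3 = 32
m=4,k=4: even sum, res = 32+16 = 48
m=4,k=5: odd sum, res = 48-5 = 43
m=4,k=6: even sum, res = 43+24 = 67
m=5,k=2: odd sum, res = 67-2 = 65
m=5,k=3: even sum, res = 65+15 = 80
m=5,k=4: odd sum, res = 80-4 = 76
m=5,k=5: even sum, res = 76+25 = 101
m=5,k=6: odd sum, res = 101-6 = 95
m=5,k=7: even sum, res = 95+35 = 130
m=6,k=2: even sum, res = 130+12 = 142
m=6,k=3: odd sum, res = 142-3 = 139
m=6,k=4: even sum, res = 139+24 = 163
m=6,k=5: odd sum, res = 163-5 = 158
m=6,k=6: even sum, res = 158+36 = 194
m=6,k=7: odd sum, res = 194-7 = 187
m=6,k=8: even sum, res = 187+48 = 235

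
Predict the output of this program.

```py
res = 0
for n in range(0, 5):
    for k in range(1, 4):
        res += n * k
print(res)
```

n=0,k=1: res = 0+0 = 0
n=0,k=2: res = 0+0 = 0
n=0,k=3: res = 0+0 = 0
n=1,k=1: res = 0+1 = 1
n=1,k=2: res = 1+2 = 3
n=1,k=3: res = 3+3 = 6
n=2,k=1: res = 6+2 = 8
n=2,k=2: res = 8+4 = 12
n=2,k=3: res = 12+6 = 18
n=3,k=1: res = 18+3 = 21
n=3,k=2: res = 21+6 = 27
n=3,k=3: res = 27+9 = 36
n=4,k=1: res = 36+4 = 40
n=4,k=2: res = 40+8 = 48
n=4,k=3: res = 48+12 = 60

60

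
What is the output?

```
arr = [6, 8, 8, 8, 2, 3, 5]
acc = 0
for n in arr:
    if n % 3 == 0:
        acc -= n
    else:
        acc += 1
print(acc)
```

-4

n=6: %3==0, acc = 0-6 = -6
n=8: not %3==0, acc = (-6)+1 = -5
n=8: not %3==0, acc = (-5)+1 = -4
n=8: not %3==0, acc = (-4)+1 = -3
n=2: not %3==0, acc = (-3)+1 = -2
n=3: %3==0, acc = (-2)-3 = -5
n=5: not %3==0, acc = (-5)+1 = -4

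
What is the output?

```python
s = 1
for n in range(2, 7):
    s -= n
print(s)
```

-19

n=2: s = 1-2 = -1
n=3: s = (-1)-3 = -4
n=4: s = (-4)-4 = -8
n=5: s = (-8)-5 = -13
n=6: s = (-13)-6 = -19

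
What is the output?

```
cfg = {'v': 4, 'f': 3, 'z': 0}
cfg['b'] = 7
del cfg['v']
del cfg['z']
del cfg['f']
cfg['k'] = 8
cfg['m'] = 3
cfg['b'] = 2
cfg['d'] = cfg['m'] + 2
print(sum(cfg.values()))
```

18

cfg['b'] = 7 → {'v': 4, 'f': 3, 'z': 0, 'b': 7}
del 'v' → {'f': 3, 'z': 0, 'b': 7}
del 'z' → {'f': 3, 'b': 7}
del 'f' → {'b': 7}
cfg['k'] = 8 → {'b': 7, 'k': 8}
cfg['m'] = 3 → {'b': 7, 'k': 8, 'm': 3}
cfg['b'] = 2 → {'b': 2, 'k': 8, 'm': 3}
cfg['d'] = cfg['m']+2 = 5 → {'b': 2, 'k': 8, 'm': 3, 'd': 5}
sum of values = 18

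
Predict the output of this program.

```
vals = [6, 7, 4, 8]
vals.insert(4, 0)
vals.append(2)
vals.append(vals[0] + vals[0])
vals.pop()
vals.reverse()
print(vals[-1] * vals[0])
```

12

insert 0 at 4 → [6, 7, 4, 8, 0]
append 2 → [6, 7, 4, 8, 0, 2]
append vals[0]+vals[0] = 6+6 = 12 → [6, 7, 4, 8, 0, 2, 12]
pop() removes 12 → [6, 7, 4, 8, 0, 2]
reverse → [2, 0, 8, 4, 7, 6]
vals[-1]*vals[0] = 6*2 = 12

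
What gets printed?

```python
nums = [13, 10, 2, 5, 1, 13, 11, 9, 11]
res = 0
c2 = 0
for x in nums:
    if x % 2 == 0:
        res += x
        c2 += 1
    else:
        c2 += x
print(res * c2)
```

780

x=13: not even; c2=13
x=10: even, res = 0+10 = 10; c2=14
x=2: even, res = 10+2 = 12; c2=15
x=5: not even; c2=20
x=1: not even; c2=21
x=13: not even; c2=34
x=11: not even; c2=45
x=9: not even; c2=54
x=11: not even; c2=65
res*c2 = 12*65 = 780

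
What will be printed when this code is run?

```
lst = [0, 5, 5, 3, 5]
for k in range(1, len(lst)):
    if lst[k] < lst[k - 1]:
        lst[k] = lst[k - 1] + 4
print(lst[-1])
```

13

k=1: 5>=0, unchanged → [0, 5, 5, 3, 5]
k=2: 5>=5, unchanged → [0, 5, 5, 3, 5]
k=3: 3<5, lst[3] = 5+4 = 9 → [0, 5, 5, 9, 5]
k=4: 5<9, lst[4] = 9+4 = 13 → [0, 5, 5, 9, 13]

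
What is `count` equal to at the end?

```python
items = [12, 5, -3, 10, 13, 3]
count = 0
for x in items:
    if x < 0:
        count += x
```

x=12: not <0
x=5: not <0
x=-3: <0, count = 0+(-3) = -3
x=10: not <0
x=13: not <0
x=3: not <0

-3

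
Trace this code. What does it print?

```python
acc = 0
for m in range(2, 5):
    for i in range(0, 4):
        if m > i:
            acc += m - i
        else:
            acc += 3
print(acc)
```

m=2,i=0: 2>0, acc = 0+2 = 2
m=2,i=1: 2>1, acc = 2+1 = 3
m=2,i=2: not 2>2, acc = 3+3 = 6
m=2,i=3: not 2>3, acc = 6+3 = 9
m=3,i=0: 3>0, acc = 9+3 = 12
m=3,i=1: 3>1, acc = 12+2 = 14
m=3,i=2: 3>2, acc = 14+1 = 15
m=3,i=3: not 3>3, acc = 15+3 = 18
m=4,i=0: 4>0, acc = 18+4 = 22
m=4,i=1: 4>1, acc = 22+3 = 25
m=4,i=2: 4>2, acc = 25+2 = 27
m=4,i=3: 4>3, acc = 27+1 = 28

28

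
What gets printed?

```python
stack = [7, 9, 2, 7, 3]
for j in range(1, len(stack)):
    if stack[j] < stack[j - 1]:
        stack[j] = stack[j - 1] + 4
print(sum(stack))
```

67

j=1: 9>=7, unchanged → [7, 9, 2, 7, 3]
j=2: 2<9, stack[2] = 9+4 = 13 → [7, 9, 13, 7, 3]
j=3: 7<13, stack[3] = 13+4 = 17 → [7, 9, 13, 17, 3]
j=4: 3<17, stack[4] = 17+4 = 21 → [7, 9, 13, 17, 21]
sum = 67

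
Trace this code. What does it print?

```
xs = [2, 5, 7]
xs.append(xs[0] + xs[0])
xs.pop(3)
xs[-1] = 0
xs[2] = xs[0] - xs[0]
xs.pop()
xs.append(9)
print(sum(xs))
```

append xs[0]+xs[0] = 2+2 = 4 → [2, 5, 7, 4]
pop(3) removes 4 → [2, 5, 7]
xs[-1] = 0 → [2, 5, 0]
xs[2] = xs[0]-xs[0] = 2-2 = 0 → [2, 5, 0]
pop() removes 0 → [2, 5]
append 9 → [2, 5, 9]
sum = 16

16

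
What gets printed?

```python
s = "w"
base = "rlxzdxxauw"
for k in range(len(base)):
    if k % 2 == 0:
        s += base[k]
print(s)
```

k=0: add 'r' → 'wr'
k=1: skip
k=2: add 'x' → 'wrx'
k=3: skip
k=4: add 'd' → 'wrxd'
k=5: skip
k=6: add 'x' → 'wrxdx'
k=7: skip
k=8: add 'u' → 'wrxdxu'
k=9: skip

wrxdxu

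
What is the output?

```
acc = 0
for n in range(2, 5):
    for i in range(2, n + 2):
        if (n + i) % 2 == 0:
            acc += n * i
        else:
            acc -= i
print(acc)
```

n=2,i=2: even sum, acc = 0+4 = 4
n=2,i=3: odd sum, acc = 4-3 = 1
n=3,i=2: odd sum, acc = 1-2 = -1
n=3,i=3: even sum, acc = (-1)+9 = 8
n=3,i=4: odd sum, acc = 8-4 = 4
n=4,i=2: even sum, acc = 4+8 = 12
n=4,i=3: odd sum, acc = 12-3 = 9
n=4,i=4: even sum, acc = 9+16 = 25
n=4,i=5: odd sum, acc = 25-5 = 20

20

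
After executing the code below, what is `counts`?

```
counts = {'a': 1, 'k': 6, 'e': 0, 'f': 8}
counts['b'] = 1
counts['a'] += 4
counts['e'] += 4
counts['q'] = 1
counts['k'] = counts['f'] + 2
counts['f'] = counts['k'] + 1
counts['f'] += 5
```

{'a': 5, 'k': 10, 'e': 4, 'f': 16, 'b': 1, 'q': 1}

counts['b'] = 1 → {'a': 1, 'k': 6, 'e': 0, 'f': 8, 'b': 1}
counts['a'] = 1+4 = 5 → {'a': 5, 'k': 6, 'e': 0, 'f': 8, 'b': 1}
counts['e'] = 0+4 = 4 → {'a': 5, 'k': 6, 'e': 4, 'f': 8, 'b': 1}
counts['q'] = 1 → {'a': 5, 'k': 6, 'e': 4, 'f': 8, 'b': 1, 'q': 1}
counts['k'] = counts['f']+2 = 10 → {'a': 5, 'k': 10, 'e': 4, 'f': 8, 'b': 1, 'q': 1}
counts['f'] = counts['k']+1 = 11 → {'a': 5, 'k': 10, 'e': 4, 'f': 11, 'b': 1, 'q': 1}
counts['f'] = 11+5 = 16 → {'a': 5, 'k': 10, 'e': 4, 'f': 16, 'b': 1, 'q': 1}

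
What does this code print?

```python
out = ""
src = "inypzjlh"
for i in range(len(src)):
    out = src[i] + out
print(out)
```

i=0: prepend 'i' → 'i'
i=1: prepend 'n' → 'ni'
i=2: prepend 'y' → 'yni'
i=3: prepend 'p' → 'pyni'
i=4: prepend 'z' → 'zpyni'
i=5: prepend 'j' → 'jzpyni'
i=6: prepend 'l' → 'ljzpyni'
i=7: prepend 'h' → 'hljzpyni'

hljzpyni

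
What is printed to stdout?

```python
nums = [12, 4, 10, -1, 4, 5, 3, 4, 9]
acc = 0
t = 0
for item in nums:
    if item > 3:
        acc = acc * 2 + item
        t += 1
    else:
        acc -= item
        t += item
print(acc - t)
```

1120

item=12: >3, acc = 0*2+12 = 12; t=1
item=4: >3, acc = 12*2+4 = 28; t=2
item=10: >3, acc = 28*2+10 = 66; t=3
item=-1: not >3, acc = 66-(-1) = 67; t=2
item=4: >3, acc = 67*2+4 = 138; t=3
item=5: >3, acc = 138*2+5 = 281; t=4
item=3: not >3, acc = 281-3 = 278; t=7
item=4: >3, acc = 278*2+4 = 560; t=8
item=9: >3, acc = 560*2+9 = 1129; t=9
acc-t = 1129-9 = 1120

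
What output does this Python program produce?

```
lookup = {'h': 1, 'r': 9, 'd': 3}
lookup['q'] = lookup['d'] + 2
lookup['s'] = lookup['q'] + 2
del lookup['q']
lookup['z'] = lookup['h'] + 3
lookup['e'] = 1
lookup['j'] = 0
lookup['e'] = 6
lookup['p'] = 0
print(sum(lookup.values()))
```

30

lookup['q'] = lookup['d']+2 = 5 → {'h': 1, 'r': 9, 'd': 3, 'q': 5}
lookup['s'] = lookup['q']+2 = 7 → {'h': 1, 'r': 9, 'd': 3, 'q': 5, 's': 7}
del 'q' → {'h': 1, 'r': 9, 'd': 3, 's': 7}
lookup['z'] = lookup['h']+3 = 4 → {'h': 1, 'r': 9, 'd': 3, 's': 7, 'z': 4}
lookup['e'] = 1 → {'h': 1, 'r': 9, 'd': 3, 's': 7, 'z': 4, 'e': 1}
lookup['j'] = 0 → {'h': 1, 'r': 9, 'd': 3, 's': 7, 'z': 4, 'e': 1, 'j': 0}
lookup['e'] = 6 → {'h': 1, 'r': 9, 'd': 3, 's': 7, 'z': 4, 'e': 6, 'j': 0}
lookup['p'] = 0 → {'h': 1, 'r': 9, 'd': 3, 's': 7, 'z': 4, 'e': 6, 'j': 0, 'p': 0}
sum of values = 30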